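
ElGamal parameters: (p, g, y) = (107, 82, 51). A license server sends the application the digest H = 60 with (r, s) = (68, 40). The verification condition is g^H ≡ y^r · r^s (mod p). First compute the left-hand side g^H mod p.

11

Squares mod 107: 82^1≡82, 82^2≡90, 82^4≡75, 82^8≡61, 82^16≡83, 82^32≡41
60 = 32 + 16 + 8 + 4, so 82^60 ≡ 41·83·61·75 ≡ 11 (mod 107)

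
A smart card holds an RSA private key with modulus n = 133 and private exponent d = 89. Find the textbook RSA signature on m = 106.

64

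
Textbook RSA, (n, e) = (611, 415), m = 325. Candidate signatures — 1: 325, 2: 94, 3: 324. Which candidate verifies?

1

Candidate 1: Squares mod 611: 325^1≡325, 325^2≡533, 325^4≡585, 325^8≡65, 325^16≡559, 325^32≡260, 325^64≡390, 325^128≡572, 325^256≡299; 415 = 256 + 128 + 16 + 8 + 4 + 2 + 1, so 325^415 ≡ 299·572·559·65·585·533·325 ≡ 325 (mod 611)
  → matches m = 325
Candidate 2: Squares mod 611: 94^1≡94, 94^2≡282, 94^4≡94, 94^8≡282, 94^16≡94, 94^32≡282, 94^64≡94, 94^128≡282, 94^256≡94; 415 = 256 + 128 + 16 + 8 + 4 + 2 + 1, so 94^415 ≡ 94·282·94·282·94·282·94 ≡ 94 (mod 611)
Candidate 3: Squares mod 611: 324^1≡324, 324^2≡495, 324^4≡14, 324^8≡196, 324^16≡534, 324^32≡430, 324^64≡378, 324^128≡521, 324^256≡157; 415 = 256 + 128 + 16 + 8 + 4 + 2 + 1, so 324^415 ≡ 157·521·534·196·14·495·324 ≡ 324 (mod 611)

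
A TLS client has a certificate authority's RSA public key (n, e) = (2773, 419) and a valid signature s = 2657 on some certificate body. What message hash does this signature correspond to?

s^2 ≡ 2657^2 = 7059649 ≡ 2364
s^4 ≡ 2364^2 = 5588496 ≡ 901
s^8 ≡ 901^2 = 811801 ≡ 2085
s^16 ≡ 2085^2 = 4347225 ≡ 1934
s^32 ≡ 1934^2 = 3740356 ≡ 2352
s^64 ≡ 2352^2 = 5531904 ≡ 2542
s^128 ≡ 2542^2 = 6461764 ≡ 674
s^256 ≡ 674^2 = 454276 ≡ 2277
419 = 256 + 128 + 32 + 2 + 1, so s^419 ≡ 2277·674·2352·2364·2657 ≡ 2174 (mod 2773)

2174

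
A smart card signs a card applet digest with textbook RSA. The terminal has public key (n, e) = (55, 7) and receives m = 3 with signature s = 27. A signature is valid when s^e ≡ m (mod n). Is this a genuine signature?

genuine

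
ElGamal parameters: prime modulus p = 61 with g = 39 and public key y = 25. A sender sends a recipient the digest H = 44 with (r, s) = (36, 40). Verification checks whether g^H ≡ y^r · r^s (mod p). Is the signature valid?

valid

Left side g^H mod p:
39^44 mod 61 = 25
Right side y^r · r^s mod p:
25^36 mod 61 = 20
36^40 mod 61 = 47
20·47 = 940 ≡ 25 (mod 61)
25 ≡ 25 (mod 61), so the signature is genuine.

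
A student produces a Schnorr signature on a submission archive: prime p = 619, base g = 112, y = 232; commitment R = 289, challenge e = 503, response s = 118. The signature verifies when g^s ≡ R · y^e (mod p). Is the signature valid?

valid

g^s mod p:
Squares mod 619: 112^1≡112, 112^2≡164, 112^4≡279, 112^8≡466, 112^16≡506, 112^32≡389, 112^64≡285
118 = 64 + 32 + 16 + 4 + 2, so 112^118 ≡ 285·389·506·279·164 ≡ 104 (mod 619)
R · y^e mod p:
Squares mod 619: 232^1≡232, 232^2≡590, 232^4≡222, 232^8≡383, 232^16≡605, 232^32≡196, 232^64≡38, 232^128≡206, 232^256≡344
503 = 256 + 128 + 64 + 32 + 16 + 4 + 2 + 1, so 232^503 ≡ 344·206·38·196·605·222·590·232 ≡ 161 (mod 619)
289·161 = 46529 ≡ 104 (mod 619)
104 ≡ 104 (mod 619); signature holds.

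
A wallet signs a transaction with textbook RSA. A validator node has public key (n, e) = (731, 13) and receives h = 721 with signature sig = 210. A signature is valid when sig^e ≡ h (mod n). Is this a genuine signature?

sig^2 ≡ 210^2 = 44100 ≡ 240
sig^4 ≡ 240^2 = 57600 ≡ 582
sig^8 ≡ 582^2 = 338724 ≡ 271
13 = 8 + 4 + 1, so sig^13 ≡ 271·582·210 ≡ 10 (mod 731)
10 ≠ 721, so verification fails.

forged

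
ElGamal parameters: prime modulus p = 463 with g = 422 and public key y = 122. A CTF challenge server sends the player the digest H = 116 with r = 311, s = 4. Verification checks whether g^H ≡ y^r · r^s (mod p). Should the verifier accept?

Left side g^H mod p:
422^2 = 178084 ≡ 292
422^4 ≡ 292^2 = 85264 ≡ 72
422^8 ≡ 72^2 = 5184 ≡ 91
422^16 ≡ 91^2 = 8281 ≡ 410
422^32 ≡ 410^2 = 168100 ≡ 31
422^64 ≡ 31^2 = 961 ≡ 35
116 = 64 + 32 + 16 + 4, so 422^116 ≡ 35·31·410·72 ≡ 249 (mod 463)
Right side y^r · r^s mod p:
122^2 = 14884 ≡ 68
122^4 ≡ 68^2 = 4624 ≡ 457
122^8 ≡ 457^2 = 208849 ≡ 36
122^16 ≡ 36^2 = 1296 ≡ 370
122^32 ≡ 370^2 = 136900 ≡ 315
122^64 ≡ 315^2 = 99225 ≡ 143
122^128 ≡ 143^2 = 20449 ≡ 77
122^256 ≡ 77^2 = 5929 ≡ 373
311 = 256 + 32 + 16 + 4 + 2 + 1, so 122^311 ≡ 373·315·370·457·68·122 ≡ 128 (mod 463)
311^2 = 96721 ≡ 417
311^4 ≡ 417^2 = 173889 ≡ 264
128·264 = 33792 ≡ 456 (mod 463)
249 ≠ 456, so verification fails.

reject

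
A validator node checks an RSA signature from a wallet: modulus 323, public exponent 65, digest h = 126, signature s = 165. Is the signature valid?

invalid

Squares mod 323: s^1≡165, s^2≡93, s^4≡251, s^8≡16, s^16≡256, s^32≡290, s^64≡120
65 = 64 + 1, so s^65 ≡ 120·165 ≡ 97 (mod 323)
s^65 mod 323 = 97, but h = 126.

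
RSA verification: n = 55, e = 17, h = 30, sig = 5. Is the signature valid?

sig^2 ≡ 5^2 = 25
sig^4 ≡ 25^2 = 625 ≡ 20
sig^8 ≡ 20^2 = 400 ≡ 15
sig^16 ≡ 15^2 = 225 ≡ 5
17 = 16 + 1, so sig^17 ≡ 5·5 ≡ 25 (mod 55)
sig^17 mod 55 = 25, but h = 30.

invalid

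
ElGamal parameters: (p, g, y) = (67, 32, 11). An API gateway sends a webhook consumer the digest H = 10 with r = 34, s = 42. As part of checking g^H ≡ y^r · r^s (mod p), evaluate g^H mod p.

47

32^2 = 1024 ≡ 19
32^4 ≡ 19^2 = 361 ≡ 26
32^8 ≡ 26^2 = 676 ≡ 6
10 = 8 + 2, so 32^10 ≡ 6·19 ≡ 47 (mod 67)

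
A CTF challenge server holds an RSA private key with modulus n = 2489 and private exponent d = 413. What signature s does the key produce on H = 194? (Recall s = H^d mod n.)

176

H^2 ≡ 194^2 = 37636 ≡ 301
H^4 ≡ 301^2 = 90601 ≡ 997
H^8 ≡ 997^2 = 994009 ≡ 898
H^16 ≡ 898^2 = 806404 ≡ 2457
H^32 ≡ 2457^2 = 6036849 ≡ 1024
H^64 ≡ 1024^2 = 1048576 ≡ 707
H^128 ≡ 707^2 = 499849 ≡ 2049
H^256 ≡ 2049^2 = 4198401 ≡ 1947
413 = 256 + 128 + 16 + 8 + 4 + 1, so H^413 ≡ 1947·2049·2457·898·997·194 ≡ 176 (mod 2489)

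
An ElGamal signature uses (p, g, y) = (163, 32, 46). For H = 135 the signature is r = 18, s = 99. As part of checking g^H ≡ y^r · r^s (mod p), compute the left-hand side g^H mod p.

105

Squares mod 163: 32^1≡32, 32^2≡46, 32^4≡160, 32^8≡9, 32^16≡81, 32^32≡41, 32^64≡51, 32^128≡156
135 = 128 + 4 + 2 + 1, so 32^135 ≡ 156·160·46·32 ≡ 105 (mod 163)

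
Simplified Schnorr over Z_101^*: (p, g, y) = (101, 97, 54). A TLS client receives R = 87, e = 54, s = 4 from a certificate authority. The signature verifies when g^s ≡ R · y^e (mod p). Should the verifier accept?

g^s mod p:
Squares mod 101: 97^1≡97, 97^2≡16, 97^4≡54
97^4 ≡ 54 (mod 101)
R · y^e mod p:
Squares mod 101: 54^1≡54, 54^2≡88, 54^4≡68, 54^8≡79, 54^16≡80, 54^32≡37
54 = 32 + 16 + 4 + 2, so 54^54 ≡ 37·80·68·88 ≡ 68 (mod 101)
87·68 = 5916 ≡ 58 (mod 101)
54 ≠ 58; the check fails.

reject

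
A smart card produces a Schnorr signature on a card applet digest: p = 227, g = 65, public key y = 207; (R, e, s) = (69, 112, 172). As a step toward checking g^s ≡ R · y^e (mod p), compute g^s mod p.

76

Squares mod 227: 65^1≡65, 65^2≡139, 65^4≡26, 65^8≡222, 65^16≡25, 65^32≡171, 65^64≡185, 65^128≡175
172 = 128 + 32 + 8 + 4, so 65^172 ≡ 175·171·222·26 ≡ 76 (mod 227)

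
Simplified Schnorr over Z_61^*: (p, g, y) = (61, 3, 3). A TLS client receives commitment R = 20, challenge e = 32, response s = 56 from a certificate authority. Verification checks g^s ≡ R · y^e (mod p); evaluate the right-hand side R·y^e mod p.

58

Squares mod 61: 3^1≡3, 3^2≡9, 3^4≡20, 3^8≡34, 3^16≡58, 3^32≡9
3^32 ≡ 9 (mod 61)
R · y^e ≡ 20·9 = 180 ≡ 58 (mod 61)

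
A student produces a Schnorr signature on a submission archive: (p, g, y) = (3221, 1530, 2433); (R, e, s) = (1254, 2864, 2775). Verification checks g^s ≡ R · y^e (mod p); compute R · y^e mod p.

2698

Squares mod 3221: 2433^1≡2433, 2433^2≡2512, 2433^4≡205, 2433^8≡152, 2433^16≡557, 2433^32≡1033, 2433^64≡938, 2433^128≡511, 2433^256≡220, 2433^512≡85, 2433^1024≡783, 2433^2048≡1099
2864 = 2048 + 512 + 256 + 32 + 16, so 2433^2864 ≡ 1099·85·220·1033·557 ≡ 783 (mod 3221)
R · y^e ≡ 1254·783 = 981882 ≡ 2698 (mod 3221)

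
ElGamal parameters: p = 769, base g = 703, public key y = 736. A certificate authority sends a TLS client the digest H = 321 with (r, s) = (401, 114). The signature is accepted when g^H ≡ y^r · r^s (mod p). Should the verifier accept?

accept

Left side g^H mod p:
Squares mod 769: 703^1≡703, 703^2≡511, 703^4≡430, 703^8≡340, 703^16≡250, 703^32≡211, 703^64≡688, 703^128≡409, 703^256≡408
321 = 256 + 64 + 1, so 703^321 ≡ 408·688·703 ≡ 284 (mod 769)
Right side y^r · r^s mod p:
Squares mod 769: 736^1≡736, 736^2≡320, 736^4≡123, 736^8≡518, 736^16≡712, 736^32≡173, 736^64≡707, 736^128≡768, 736^256≡1
401 = 256 + 128 + 16 + 1, so 736^401 ≡ 1·768·712·736 ≡ 426 (mod 769)
Squares mod 769: 401^1≡401, 401^2≡80, 401^4≡248, 401^8≡753, 401^16≡256, 401^32≡171, 401^64≡19
114 = 64 + 32 + 16 + 2, so 401^114 ≡ 19·171·256·80 ≡ 257 (mod 769)
426·257 = 109482 ≡ 284 (mod 769)
284 ≡ 284 (mod 769), so the signature is genuine.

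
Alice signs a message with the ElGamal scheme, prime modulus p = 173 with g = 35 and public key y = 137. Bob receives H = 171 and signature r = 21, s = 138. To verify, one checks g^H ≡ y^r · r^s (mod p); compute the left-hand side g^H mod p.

89

Squares mod 173: 35^1≡35, 35^2≡14, 35^4≡23, 35^8≡10, 35^16≡100, 35^32≡139, 35^64≡118, 35^128≡84
171 = 128 + 32 + 8 + 2 + 1, so 35^171 ≡ 84·139·10·14·35 ≡ 89 (mod 173)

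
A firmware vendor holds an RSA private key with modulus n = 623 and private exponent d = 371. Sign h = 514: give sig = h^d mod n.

614

Squares mod 623: h^1≡514, h^2≡44, h^4≡67, h^8≡128, h^16≡186, h^32≡331, h^64≡536, h^128≡93, h^256≡550
371 = 256 + 64 + 32 + 16 + 2 + 1, so h^371 ≡ 550·536·331·186·44·514 ≡ 614 (mod 623)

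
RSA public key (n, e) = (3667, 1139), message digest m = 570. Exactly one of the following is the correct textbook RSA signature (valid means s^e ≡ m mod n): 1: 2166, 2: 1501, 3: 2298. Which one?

Candidate 1: Squares mod 3667: 2166^1≡2166, 2166^2≡1463, 2166^4≡2508, 2166^8≡1159, 2166^16≡1159, 2166^32≡1159, 2166^64≡1159, 2166^128≡1159, 2166^256≡1159, 2166^512≡1159, 2166^1024≡1159; 1139 = 1024 + 64 + 32 + 16 + 2 + 1, so 2166^1139 ≡ 1159·1159·1159·1159·1463·2166 ≡ 570 (mod 3667)
  → matches m = 570
Candidate 2: Squares mod 3667: 1501^1≡1501, 1501^2≡1463, 1501^4≡2508, 1501^8≡1159, 1501^16≡1159, 1501^32≡1159, 1501^64≡1159, 1501^128≡1159, 1501^256≡1159, 1501^512≡1159, 1501^1024≡1159; 1139 = 1024 + 64 + 32 + 16 + 2 + 1, so 1501^1139 ≡ 1159·1159·1159·1159·1463·1501 ≡ 3097 (mod 3667)
Candidate 3: Squares mod 3667: 2298^1≡2298, 2298^2≡324, 2298^4≡2300, 2298^8≡2186, 2298^16≡495, 2298^32≡3003, 2298^64≡856, 2298^128≡3003, 2298^256≡856, 2298^512≡3003, 2298^1024≡856; 1139 = 1024 + 64 + 32 + 16 + 2 + 1, so 2298^1139 ≡ 856·856·3003·495·324·2298 ≡ 3571 (mod 3667)

1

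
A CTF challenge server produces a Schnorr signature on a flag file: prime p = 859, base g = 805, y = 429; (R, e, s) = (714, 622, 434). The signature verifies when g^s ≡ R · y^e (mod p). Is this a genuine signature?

g^s mod p:
805^2 = 648025 ≡ 339
805^4 ≡ 339^2 = 114921 ≡ 674
805^8 ≡ 674^2 = 454276 ≡ 724
805^16 ≡ 724^2 = 524176 ≡ 186
805^32 ≡ 186^2 = 34596 ≡ 236
805^64 ≡ 236^2 = 55696 ≡ 720
805^128 ≡ 720^2 = 518400 ≡ 423
805^256 ≡ 423^2 = 178929 ≡ 257
434 = 256 + 128 + 32 + 16 + 2, so 805^434 ≡ 257·423·236·186·339 ≡ 318 (mod 859)
R · y^e mod p:
429^2 = 184041 ≡ 215
429^4 ≡ 215^2 = 46225 ≡ 698
429^8 ≡ 698^2 = 487204 ≡ 151
429^16 ≡ 151^2 = 22801 ≡ 467
429^32 ≡ 467^2 = 218089 ≡ 762
429^64 ≡ 762^2 = 580644 ≡ 819
429^128 ≡ 819^2 = 670761 ≡ 741
429^256 ≡ 741^2 = 549081 ≡ 180
429^512 ≡ 180^2 = 32400 ≡ 617
622 = 512 + 64 + 32 + 8 + 4 + 2, so 429^622 ≡ 617·819·762·151·698·215 ≡ 217 (mod 859)
714·217 = 154938 ≡ 318 (mod 859)
318 ≡ 318 (mod 859); signature holds.

genuine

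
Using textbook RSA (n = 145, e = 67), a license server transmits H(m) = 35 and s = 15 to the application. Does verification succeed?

s^67 mod 145 = 50
50 ≠ 35, so verification fails.

fails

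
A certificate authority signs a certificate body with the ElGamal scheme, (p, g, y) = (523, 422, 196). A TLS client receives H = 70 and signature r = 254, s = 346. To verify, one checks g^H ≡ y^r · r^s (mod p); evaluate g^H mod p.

422^2 = 178084 ≡ 264
422^4 ≡ 264^2 = 69696 ≡ 137
422^8 ≡ 137^2 = 18769 ≡ 464
422^16 ≡ 464^2 = 215296 ≡ 343
422^32 ≡ 343^2 = 117649 ≡ 497
422^64 ≡ 497^2 = 247009 ≡ 153
70 = 64 + 4 + 2, so 422^70 ≡ 153·137·264 ≡ 364 (mod 523)

364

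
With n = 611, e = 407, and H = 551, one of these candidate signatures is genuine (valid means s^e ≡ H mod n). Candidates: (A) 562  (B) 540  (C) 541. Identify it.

C

Candidate A: Squares mod 611: 562^1≡562, 562^2≡568, 562^4≡16, 562^8≡256, 562^16≡159, 562^32≡230, 562^64≡354, 562^128≡61, 562^256≡55; 407 = 256 + 128 + 16 + 4 + 2 + 1, so 562^407 ≡ 55·61·159·16·568·562 ≡ 217 (mod 611)
Candidate B: Squares mod 611: 540^1≡540, 540^2≡153, 540^4≡191, 540^8≡432, 540^16≡269, 540^32≡263, 540^64≡126, 540^128≡601, 540^256≡100; 407 = 256 + 128 + 16 + 4 + 2 + 1, so 540^407 ≡ 100·601·269·191·153·540 ≡ 483 (mod 611)
Candidate C: Squares mod 611: 541^1≡541, 541^2≡12, 541^4≡144, 541^8≡573, 541^16≡222, 541^32≡404, 541^64≡79, 541^128≡131, 541^256≡53; 407 = 256 + 128 + 16 + 4 + 2 + 1, so 541^407 ≡ 53·131·222·144·12·541 ≡ 551 (mod 611)
  → matches H = 551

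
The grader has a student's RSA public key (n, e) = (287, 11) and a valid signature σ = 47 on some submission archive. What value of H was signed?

σ^2 ≡ 47^2 = 2209 ≡ 200
σ^4 ≡ 200^2 = 40000 ≡ 107
σ^8 ≡ 107^2 = 11449 ≡ 256
11 = 8 + 2 + 1, so σ^11 ≡ 256·200·47 ≡ 192 (mod 287)

192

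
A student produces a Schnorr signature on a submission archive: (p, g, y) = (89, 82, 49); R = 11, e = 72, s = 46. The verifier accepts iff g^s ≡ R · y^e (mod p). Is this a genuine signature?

g^s mod p:
82^2 = 6724 ≡ 49
82^4 ≡ 49^2 = 2401 ≡ 87
82^8 ≡ 87^2 = 7569 ≡ 4
82^16 ≡ 4^2 = 16
82^32 ≡ 16^2 = 256 ≡ 78
46 = 32 + 8 + 4 + 2, so 82^46 ≡ 78·4·87·49 ≡ 40 (mod 89)
R · y^e mod p:
49^2 = 2401 ≡ 87
49^4 ≡ 87^2 = 7569 ≡ 4
49^8 ≡ 4^2 = 16
49^16 ≡ 16^2 = 256 ≡ 78
49^32 ≡ 78^2 = 6084 ≡ 32
49^64 ≡ 32^2 = 1024 ≡ 45
72 = 64 + 8, so 49^72 ≡ 45·16 ≡ 8 (mod 89)
11·8 = 88 ≡ 88 (mod 89)
40 ≠ 88; the check fails.

forged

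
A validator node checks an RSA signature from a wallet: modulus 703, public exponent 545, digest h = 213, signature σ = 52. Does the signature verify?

does not verify

σ^545 mod 703 = 542
The recovered value 542 does not match the digest 213.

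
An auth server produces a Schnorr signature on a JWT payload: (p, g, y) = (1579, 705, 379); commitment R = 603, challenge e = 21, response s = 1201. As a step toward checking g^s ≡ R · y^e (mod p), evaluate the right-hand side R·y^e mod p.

607

Squares mod 1579: 379^1≡379, 379^2≡1531, 379^4≡725, 379^8≡1397, 379^16≡1544
21 = 16 + 4 + 1, so 379^21 ≡ 1544·725·379 ≡ 564 (mod 1579)
R · y^e ≡ 603·564 = 340092 ≡ 607 (mod 1579)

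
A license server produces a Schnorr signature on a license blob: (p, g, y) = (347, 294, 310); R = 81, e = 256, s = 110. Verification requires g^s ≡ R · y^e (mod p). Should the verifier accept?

accept

g^s mod p:
Squares mod 347: 294^1≡294, 294^2≡33, 294^4≡48, 294^8≡222, 294^16≡10, 294^32≡100, 294^64≡284
110 = 64 + 32 + 8 + 4 + 2, so 294^110 ≡ 284·100·222·48·33 ≡ 236 (mod 347)
R · y^e mod p:
Squares mod 347: 310^1≡310, 310^2≡328, 310^4≡14, 310^8≡196, 310^16≡246, 310^32≡138, 310^64≡306, 310^128≡293, 310^256≡140
310^256 ≡ 140 (mod 347)
81·140 = 11340 ≡ 236 (mod 347)
236 ≡ 236 (mod 347); signature holds.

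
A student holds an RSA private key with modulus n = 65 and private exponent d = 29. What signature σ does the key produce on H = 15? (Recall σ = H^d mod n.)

H^2 ≡ 15^2 = 225 ≡ 30
H^4 ≡ 30^2 = 900 ≡ 55
H^8 ≡ 55^2 = 3025 ≡ 35
H^16 ≡ 35^2 = 1225 ≡ 55
29 = 16 + 8 + 4 + 1, so H^29 ≡ 55·35·55·15 ≡ 45 (mod 65)

45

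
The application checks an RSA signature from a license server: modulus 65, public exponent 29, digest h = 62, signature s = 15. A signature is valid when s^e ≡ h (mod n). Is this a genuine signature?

s^2 ≡ 15^2 = 225 ≡ 30
s^4 ≡ 30^2 = 900 ≡ 55
s^8 ≡ 55^2 = 3025 ≡ 35
s^16 ≡ 35^2 = 1225 ≡ 55
29 = 16 + 8 + 4 + 1, so s^29 ≡ 55·35·55·15 ≡ 45 (mod 65)
45 ≠ 62, so verification fails.

forged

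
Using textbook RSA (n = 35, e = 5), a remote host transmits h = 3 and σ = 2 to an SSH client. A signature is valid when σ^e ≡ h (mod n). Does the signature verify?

Squares mod 35: σ^1≡2, σ^2≡4, σ^4≡16
5 = 4 + 1, so σ^5 ≡ 16·2 ≡ 32 (mod 35)
σ^5 mod 35 = 32, but h = 3.

does not verify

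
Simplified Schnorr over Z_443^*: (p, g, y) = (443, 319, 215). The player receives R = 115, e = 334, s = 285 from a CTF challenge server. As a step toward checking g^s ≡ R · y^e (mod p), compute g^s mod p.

346

319^2 = 101761 ≡ 314
319^4 ≡ 314^2 = 98596 ≡ 250
319^8 ≡ 250^2 = 62500 ≡ 37
319^16 ≡ 37^2 = 1369 ≡ 40
319^32 ≡ 40^2 = 1600 ≡ 271
319^64 ≡ 271^2 = 73441 ≡ 346
319^128 ≡ 346^2 = 119716 ≡ 106
319^256 ≡ 106^2 = 11236 ≡ 161
285 = 256 + 16 + 8 + 4 + 1, so 319^285 ≡ 161·40·37·250·319 ≡ 346 (mod 443)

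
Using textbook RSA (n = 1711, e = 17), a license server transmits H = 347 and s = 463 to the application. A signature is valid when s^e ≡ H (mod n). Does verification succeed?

s^2 ≡ 463^2 = 214369 ≡ 494
s^4 ≡ 494^2 = 244036 ≡ 1074
s^8 ≡ 1074^2 = 1153476 ≡ 262
s^16 ≡ 262^2 = 68644 ≡ 204
17 = 16 + 1, so s^17 ≡ 204·463 ≡ 347 (mod 1711)
s^17 mod 1711 = 347 matches H.

passes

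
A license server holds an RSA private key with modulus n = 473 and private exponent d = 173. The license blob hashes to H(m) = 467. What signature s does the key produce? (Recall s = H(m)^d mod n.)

(H(m))^173 mod 473 = 136

136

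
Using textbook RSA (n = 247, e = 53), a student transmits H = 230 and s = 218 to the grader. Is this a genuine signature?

forged

s^2 ≡ 218^2 = 47524 ≡ 100
s^4 ≡ 100^2 = 10000 ≡ 120
s^8 ≡ 120^2 = 14400 ≡ 74
s^16 ≡ 74^2 = 5476 ≡ 42
s^32 ≡ 42^2 = 1764 ≡ 35
53 = 32 + 16 + 4 + 1, so s^53 ≡ 35·42·120·218 ≡ 17 (mod 247)
17 ≠ 230, so verification fails.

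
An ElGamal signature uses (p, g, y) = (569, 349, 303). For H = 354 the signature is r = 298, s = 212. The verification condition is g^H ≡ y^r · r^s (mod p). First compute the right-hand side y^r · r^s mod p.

10

303^2 = 91809 ≡ 200
303^4 ≡ 200^2 = 40000 ≡ 170
303^8 ≡ 170^2 = 28900 ≡ 450
303^16 ≡ 450^2 = 202500 ≡ 505
303^32 ≡ 505^2 = 255025 ≡ 113
303^64 ≡ 113^2 = 12769 ≡ 251
303^128 ≡ 251^2 = 63001 ≡ 411
303^256 ≡ 411^2 = 168921 ≡ 497
298 = 256 + 32 + 8 + 2, so 303^298 ≡ 497·113·450·200 ≡ 410 (mod 569)
298^2 = 88804 ≡ 40
298^4 ≡ 40^2 = 1600 ≡ 462
298^8 ≡ 462^2 = 213444 ≡ 69
298^16 ≡ 69^2 = 4761 ≡ 209
298^32 ≡ 209^2 = 43681 ≡ 437
298^64 ≡ 437^2 = 190969 ≡ 354
298^128 ≡ 354^2 = 125316 ≡ 136
212 = 128 + 64 + 16 + 4, so 298^212 ≡ 136·354·209·462 ≡ 458 (mod 569)
y^r · r^s ≡ 410·458 = 187780 ≡ 10 (mod 569)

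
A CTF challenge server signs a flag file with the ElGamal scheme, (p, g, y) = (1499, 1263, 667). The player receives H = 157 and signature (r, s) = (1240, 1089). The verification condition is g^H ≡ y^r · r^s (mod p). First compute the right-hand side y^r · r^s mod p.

667^2 = 444889 ≡ 1185
667^4 ≡ 1185^2 = 1404225 ≡ 1161
667^8 ≡ 1161^2 = 1347921 ≡ 320
667^16 ≡ 320^2 = 102400 ≡ 468
667^32 ≡ 468^2 = 219024 ≡ 170
667^64 ≡ 170^2 = 28900 ≡ 419
667^128 ≡ 419^2 = 175561 ≡ 178
667^256 ≡ 178^2 = 31684 ≡ 205
667^512 ≡ 205^2 = 42025 ≡ 53
667^1024 ≡ 53^2 = 2809 ≡ 1310
1240 = 1024 + 128 + 64 + 16 + 8, so 667^1240 ≡ 1310·178·419·468·320 ≡ 224 (mod 1499)
1240^2 = 1537600 ≡ 1125
1240^4 ≡ 1125^2 = 1265625 ≡ 469
1240^8 ≡ 469^2 = 219961 ≡ 1107
1240^16 ≡ 1107^2 = 1225449 ≡ 766
1240^32 ≡ 766^2 = 586756 ≡ 647
1240^64 ≡ 647^2 = 418609 ≡ 388
1240^128 ≡ 388^2 = 150544 ≡ 644
1240^256 ≡ 644^2 = 414736 ≡ 1012
1240^512 ≡ 1012^2 = 1024144 ≡ 327
1240^1024 ≡ 327^2 = 106929 ≡ 500
1089 = 1024 + 64 + 1, so 1240^1089 ≡ 500·388·1240 ≡ 480 (mod 1499)
y^r · r^s ≡ 224·480 = 107520 ≡ 1091 (mod 1499)

1091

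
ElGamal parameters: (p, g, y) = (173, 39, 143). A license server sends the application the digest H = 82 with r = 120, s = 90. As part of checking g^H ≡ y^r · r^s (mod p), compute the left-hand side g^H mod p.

116

Squares mod 173: 39^1≡39, 39^2≡137, 39^4≡85, 39^8≡132, 39^16≡124, 39^32≡152, 39^64≡95
82 = 64 + 16 + 2, so 39^82 ≡ 95·124·137 ≡ 116 (mod 173)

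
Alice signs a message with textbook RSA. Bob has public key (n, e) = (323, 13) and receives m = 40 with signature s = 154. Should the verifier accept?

reject

s^13 mod 323 = 307
The recovered value 307 does not match the digest 40.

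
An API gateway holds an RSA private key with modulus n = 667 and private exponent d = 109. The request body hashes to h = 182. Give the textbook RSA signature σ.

h^2 ≡ 182^2 = 33124 ≡ 441
h^4 ≡ 441^2 = 194481 ≡ 384
h^8 ≡ 384^2 = 147456 ≡ 49
h^16 ≡ 49^2 = 2401 ≡ 400
h^32 ≡ 400^2 = 160000 ≡ 587
h^64 ≡ 587^2 = 344569 ≡ 397
109 = 64 + 32 + 8 + 4 + 1, so h^109 ≡ 397·587·49·384·182 ≡ 287 (mod 667)

287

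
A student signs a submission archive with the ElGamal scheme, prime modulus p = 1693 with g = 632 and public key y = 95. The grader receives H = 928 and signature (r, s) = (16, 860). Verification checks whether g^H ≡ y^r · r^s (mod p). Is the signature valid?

Left side g^H mod p:
632^2 = 399424 ≡ 1569
632^4 ≡ 1569^2 = 2461761 ≡ 139
632^8 ≡ 139^2 = 19321 ≡ 698
632^16 ≡ 698^2 = 487204 ≡ 1313
632^32 ≡ 1313^2 = 1723969 ≡ 495
632^64 ≡ 495^2 = 245025 ≡ 1233
632^128 ≡ 1233^2 = 1520289 ≡ 1668
632^256 ≡ 1668^2 = 2782224 ≡ 625
632^512 ≡ 625^2 = 390625 ≡ 1235
928 = 512 + 256 + 128 + 32, so 632^928 ≡ 1235·625·1668·495 ≡ 279 (mod 1693)
Right side y^r · r^s mod p:
95^2 = 9025 ≡ 560
95^4 ≡ 560^2 = 313600 ≡ 395
95^8 ≡ 395^2 = 156025 ≡ 269
95^16 ≡ 269^2 = 72361 ≡ 1255
16^2 = 256
16^4 ≡ 256^2 = 65536 ≡ 1202
16^8 ≡ 1202^2 = 1444804 ≡ 675
16^16 ≡ 675^2 = 455625 ≡ 208
16^32 ≡ 208^2 = 43264 ≡ 939
16^64 ≡ 939^2 = 881721 ≡ 1361
16^128 ≡ 1361^2 = 1852321 ≡ 179
16^256 ≡ 179^2 = 32041 ≡ 1567
16^512 ≡ 1567^2 = 2455489 ≡ 639
860 = 512 + 256 + 64 + 16 + 8 + 4, so 16^860 ≡ 639·1567·1361·208·675·1202 ≡ 1588 (mod 1693)
1255·1588 = 1992940 ≡ 279 (mod 1693)
279 ≡ 279 (mod 1693), so the signature is genuine.

valid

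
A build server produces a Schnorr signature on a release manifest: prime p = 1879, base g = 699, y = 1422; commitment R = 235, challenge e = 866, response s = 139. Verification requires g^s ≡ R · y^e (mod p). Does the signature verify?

g^s mod p:
699^2 = 488601 ≡ 61
699^4 ≡ 61^2 = 3721 ≡ 1842
699^8 ≡ 1842^2 = 3392964 ≡ 1369
699^16 ≡ 1369^2 = 1874161 ≡ 798
699^32 ≡ 798^2 = 636804 ≡ 1702
699^64 ≡ 1702^2 = 2896804 ≡ 1265
699^128 ≡ 1265^2 = 1600225 ≡ 1196
139 = 128 + 8 + 2 + 1, so 699^139 ≡ 1196·1369·61·699 ≡ 110 (mod 1879)
R · y^e mod p:
1422^2 = 2022084 ≡ 280
1422^4 ≡ 280^2 = 78400 ≡ 1361
1422^8 ≡ 1361^2 = 1852321 ≡ 1506
1422^16 ≡ 1506^2 = 2268036 ≡ 83
1422^32 ≡ 83^2 = 6889 ≡ 1252
1422^64 ≡ 1252^2 = 1567504 ≡ 418
1422^128 ≡ 418^2 = 174724 ≡ 1856
1422^256 ≡ 1856^2 = 3444736 ≡ 529
1422^512 ≡ 529^2 = 279841 ≡ 1749
866 = 512 + 256 + 64 + 32 + 2, so 1422^866 ≡ 1749·529·418·1252·280 ≡ 371 (mod 1879)
235·371 = 87185 ≡ 751 (mod 1879)
110 ≠ 751; the check fails.

does not verify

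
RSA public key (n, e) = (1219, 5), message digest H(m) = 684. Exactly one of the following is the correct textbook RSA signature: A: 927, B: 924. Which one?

A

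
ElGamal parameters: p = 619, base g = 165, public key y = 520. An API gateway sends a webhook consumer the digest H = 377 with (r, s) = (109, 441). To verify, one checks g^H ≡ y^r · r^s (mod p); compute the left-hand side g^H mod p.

Squares mod 619: 165^1≡165, 165^2≡608, 165^4≡121, 165^8≡404, 165^16≡419, 165^32≡384, 165^64≡134, 165^128≡5, 165^256≡25
377 = 256 + 64 + 32 + 16 + 8 + 1, so 165^377 ≡ 25·134·384·419·404·165 ≡ 120 (mod 619)

120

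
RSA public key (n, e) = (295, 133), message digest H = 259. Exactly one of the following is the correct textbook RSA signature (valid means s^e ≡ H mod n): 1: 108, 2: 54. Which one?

Candidate 1: 108^2 = 11664 ≡ 159; 108^4 ≡ 159^2 = 25281 ≡ 206; 108^8 ≡ 206^2 = 42436 ≡ 251; 108^16 ≡ 251^2 = 63001 ≡ 166; 108^32 ≡ 166^2 = 27556 ≡ 121; 108^64 ≡ 121^2 = 14641 ≡ 186; 108^128 ≡ 186^2 = 34596 ≡ 81; 133 = 128 + 4 + 1, so 108^133 ≡ 81·206·108 ≡ 228 (mod 295)
Candidate 2: 54^2 = 2916 ≡ 261; 54^4 ≡ 261^2 = 68121 ≡ 271; 54^8 ≡ 271^2 = 73441 ≡ 281; 54^16 ≡ 281^2 = 78961 ≡ 196; 54^32 ≡ 196^2 = 38416 ≡ 66; 54^64 ≡ 66^2 = 4356 ≡ 226; 54^128 ≡ 226^2 = 51076 ≡ 41; 133 = 128 + 4 + 1, so 54^133 ≡ 41·271·54 ≡ 259 (mod 295)
  → matches H = 259

2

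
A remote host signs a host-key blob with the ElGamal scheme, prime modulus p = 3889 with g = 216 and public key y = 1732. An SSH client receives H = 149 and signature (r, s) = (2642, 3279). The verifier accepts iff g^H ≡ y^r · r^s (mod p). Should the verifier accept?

Left side g^H mod p:
Squares mod 3889: 216^1≡216, 216^2≡3877, 216^4≡144, 216^8≡1291, 216^16≡2189, 216^32≡473, 216^64≡2056, 216^128≡3682
149 = 128 + 16 + 4 + 1, so 216^149 ≡ 3682·2189·144·216 ≡ 436 (mod 3889)
Right side y^r · r^s mod p:
Squares mod 3889: 1732^1≡1732, 1732^2≡1405, 1732^4≡2302, 1732^8≡2386, 1732^16≡3389, 1732^32≡1104, 1732^64≡1559, 1732^128≡3745, 1732^256≡1291, 1732^512≡2189, 1732^1024≡473, 1732^2048≡2056
2642 = 2048 + 512 + 64 + 16 + 2, so 1732^2642 ≡ 2056·2189·1559·3389·1405 ≡ 3825 (mod 3889)
Squares mod 3889: 2642^1≡2642, 2642^2≡3298, 2642^4≡3160, 2642^8≡2537, 2642^16≡74, 2642^32≡1587, 2642^64≡2386, 2642^128≡3389, 2642^256≡1104, 2642^512≡1559, 2642^1024≡3745, 2642^2048≡1291
3279 = 2048 + 1024 + 128 + 64 + 8 + 4 + 2 + 1, so 2642^3279 ≡ 1291·3745·3389·2386·2537·3160·3298·2642 ≡ 1599 (mod 3889)
3825·1599 = 6116175 ≡ 2667 (mod 3889)
436 ≠ 2667, so verification fails.

reject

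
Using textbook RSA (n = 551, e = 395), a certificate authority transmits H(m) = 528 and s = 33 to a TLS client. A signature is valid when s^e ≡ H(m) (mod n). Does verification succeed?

s^2 ≡ 33^2 = 1089 ≡ 538
s^4 ≡ 538^2 = 289444 ≡ 169
s^8 ≡ 169^2 = 28561 ≡ 460
s^16 ≡ 460^2 = 211600 ≡ 16
s^32 ≡ 16^2 = 256
s^64 ≡ 256^2 = 65536 ≡ 518
s^128 ≡ 518^2 = 268324 ≡ 538
s^256 ≡ 538^2 = 289444 ≡ 169
395 = 256 + 128 + 8 + 2 + 1, so s^395 ≡ 169·538·460·538·33 ≡ 528 (mod 551)
528 = H(m), so the signature checks out.

passes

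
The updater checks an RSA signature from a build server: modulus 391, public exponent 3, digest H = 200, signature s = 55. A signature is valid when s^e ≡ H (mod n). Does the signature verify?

verifies

s^3 mod 391 = 200
200 = H, so the signature checks out.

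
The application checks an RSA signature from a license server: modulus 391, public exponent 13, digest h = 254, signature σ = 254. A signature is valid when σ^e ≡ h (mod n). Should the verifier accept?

σ^2 ≡ 254^2 = 64516 ≡ 1
σ^4 ≡ 1^2 = 1
σ^8 ≡ 1^2 = 1
13 = 8 + 4 + 1, so σ^13 ≡ 1·1·254 ≡ 254 (mod 391)
σ^13 mod 391 = 254 matches h.

accept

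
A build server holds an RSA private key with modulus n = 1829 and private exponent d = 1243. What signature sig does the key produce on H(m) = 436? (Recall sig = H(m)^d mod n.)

(H(m))^2 ≡ 436^2 = 190096 ≡ 1709
(H(m))^4 ≡ 1709^2 = 2920681 ≡ 1597
(H(m))^8 ≡ 1597^2 = 2550409 ≡ 783
(H(m))^16 ≡ 783^2 = 613089 ≡ 374
(H(m))^32 ≡ 374^2 = 139876 ≡ 872
(H(m))^64 ≡ 872^2 = 760384 ≡ 1349
(H(m))^128 ≡ 1349^2 = 1819801 ≡ 1775
(H(m))^256 ≡ 1775^2 = 3150625 ≡ 1087
(H(m))^512 ≡ 1087^2 = 1181569 ≡ 35
(H(m))^1024 ≡ 35^2 = 1225
1243 = 1024 + 128 + 64 + 16 + 8 + 2 + 1, so (H(m))^1243 ≡ 1225·1775·1349·374·783·1709·436 ≡ 752 (mod 1829)

752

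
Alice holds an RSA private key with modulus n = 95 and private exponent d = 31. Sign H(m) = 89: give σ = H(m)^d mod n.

34

(H(m))^2 ≡ 89^2 = 7921 ≡ 36
(H(m))^4 ≡ 36^2 = 1296 ≡ 61
(H(m))^8 ≡ 61^2 = 3721 ≡ 16
(H(m))^16 ≡ 16^2 = 256 ≡ 66
31 = 16 + 8 + 4 + 2 + 1, so (H(m))^31 ≡ 66·16·61·36·89 ≡ 34 (mod 95)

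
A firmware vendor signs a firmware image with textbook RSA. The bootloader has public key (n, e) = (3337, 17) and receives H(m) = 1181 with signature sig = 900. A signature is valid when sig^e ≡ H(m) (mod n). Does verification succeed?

sig^2 ≡ 900^2 = 810000 ≡ 2446
sig^4 ≡ 2446^2 = 5982916 ≡ 3012
sig^8 ≡ 3012^2 = 9072144 ≡ 2178
sig^16 ≡ 2178^2 = 4743684 ≡ 1807
17 = 16 + 1, so sig^17 ≡ 1807·900 ≡ 1181 (mod 3337)
Since 1181 equals the digest 1181, verification succeeds.

passes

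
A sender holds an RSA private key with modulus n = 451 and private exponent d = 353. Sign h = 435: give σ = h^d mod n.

h^2 ≡ 435^2 = 189225 ≡ 256
h^4 ≡ 256^2 = 65536 ≡ 141
h^8 ≡ 141^2 = 19881 ≡ 37
h^16 ≡ 37^2 = 1369 ≡ 16
h^32 ≡ 16^2 = 256
h^64 ≡ 256^2 = 65536 ≡ 141
h^128 ≡ 141^2 = 19881 ≡ 37
h^256 ≡ 37^2 = 1369 ≡ 16
353 = 256 + 64 + 32 + 1, so h^353 ≡ 16·141·256·435 ≡ 414 (mod 451)

414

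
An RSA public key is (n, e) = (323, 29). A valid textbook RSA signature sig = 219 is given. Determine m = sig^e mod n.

223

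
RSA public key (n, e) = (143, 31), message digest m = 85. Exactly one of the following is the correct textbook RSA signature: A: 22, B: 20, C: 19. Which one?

Candidate A: Squares mod 143: 22^1≡22, 22^2≡55, 22^4≡22, 22^8≡55, 22^16≡22; 31 = 16 + 8 + 4 + 2 + 1, so 22^31 ≡ 22·55·22·55·22 ≡ 22 (mod 143)
Candidate B: Squares mod 143: 20^1≡20, 20^2≡114, 20^4≡126, 20^8≡3, 20^16≡9; 31 = 16 + 8 + 4 + 2 + 1, so 20^31 ≡ 9·3·126·114·20 ≡ 97 (mod 143)
Candidate C: Squares mod 143: 19^1≡19, 19^2≡75, 19^4≡48, 19^8≡16, 19^16≡113; 31 = 16 + 8 + 4 + 2 + 1, so 19^31 ≡ 113·16·48·75·19 ≡ 85 (mod 143)
  → matches m = 85

C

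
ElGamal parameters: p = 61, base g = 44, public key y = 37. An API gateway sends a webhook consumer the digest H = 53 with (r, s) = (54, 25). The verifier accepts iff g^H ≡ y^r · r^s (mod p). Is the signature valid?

valid

Left side g^H mod p:
44^2 = 1936 ≡ 45
44^4 ≡ 45^2 = 2025 ≡ 12
44^8 ≡ 12^2 = 144 ≡ 22
44^16 ≡ 22^2 = 484 ≡ 57
44^32 ≡ 57^2 = 3249 ≡ 16
53 = 32 + 16 + 4 + 1, so 44^53 ≡ 16·57·12·44 ≡ 2 (mod 61)
Right side y^r · r^s mod p:
37^2 = 1369 ≡ 27
37^4 ≡ 27^2 = 729 ≡ 58
37^8 ≡ 58^2 = 3364 ≡ 9
37^16 ≡ 9^2 = 81 ≡ 20
37^32 ≡ 20^2 = 400 ≡ 34
54 = 32 + 16 + 4 + 2, so 37^54 ≡ 34·20·58·27 ≡ 3 (mod 61)
54^2 = 2916 ≡ 49
54^4 ≡ 49^2 = 2401 ≡ 22
54^8 ≡ 22^2 = 484 ≡ 57
54^16 ≡ 57^2 = 3249 ≡ 16
25 = 16 + 8 + 1, so 54^25 ≡ 16·57·54 ≡ 21 (mod 61)
3·21 = 63 ≡ 2 (mod 61)
2 ≡ 2 (mod 61), so the signature is genuine.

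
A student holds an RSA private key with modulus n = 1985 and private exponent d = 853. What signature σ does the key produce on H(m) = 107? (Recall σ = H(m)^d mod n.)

1712

Squares mod 1985: (H(m))^1≡107, (H(m))^2≡1524, (H(m))^4≡126, (H(m))^8≡1981, (H(m))^16≡16, (H(m))^32≡256, (H(m))^64≡31, (H(m))^128≡961, (H(m))^256≡496, (H(m))^512≡1861
853 = 512 + 256 + 64 + 16 + 4 + 1, so (H(m))^853 ≡ 1861·496·31·16·126·107 ≡ 1712 (mod 1985)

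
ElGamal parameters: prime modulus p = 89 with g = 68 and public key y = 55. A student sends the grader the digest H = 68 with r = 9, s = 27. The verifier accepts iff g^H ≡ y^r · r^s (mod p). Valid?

Left side g^H mod p:
68^2 = 4624 ≡ 85
68^4 ≡ 85^2 = 7225 ≡ 16
68^8 ≡ 16^2 = 256 ≡ 78
68^16 ≡ 78^2 = 6084 ≡ 32
68^32 ≡ 32^2 = 1024 ≡ 45
68^64 ≡ 45^2 = 2025 ≡ 67
68 = 64 + 4, so 68^68 ≡ 67·16 ≡ 4 (mod 89)
Right side y^r · r^s mod p:
55^2 = 3025 ≡ 88
55^4 ≡ 88^2 = 7744 ≡ 1
55^8 ≡ 1^2 = 1
9 = 8 + 1, so 55^9 ≡ 1·55 ≡ 55 (mod 89)
9^2 = 81
9^4 ≡ 81^2 = 6561 ≡ 64
9^8 ≡ 64^2 = 4096 ≡ 2
9^16 ≡ 2^2 = 4
27 = 16 + 8 + 2 + 1, so 9^27 ≡ 4·2·81·9 ≡ 47 (mod 89)
55·47 = 2585 ≡ 4 (mod 89)
4 ≡ 4 (mod 89), so the signature is genuine.

yes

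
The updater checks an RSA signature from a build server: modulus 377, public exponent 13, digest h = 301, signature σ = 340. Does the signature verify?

Squares mod 377: σ^1≡340, σ^2≡238, σ^4≡94, σ^8≡165
13 = 8 + 4 + 1, so σ^13 ≡ 165·94·340 ≡ 301 (mod 377)
Since 301 equals the digest 301, verification succeeds.

verifies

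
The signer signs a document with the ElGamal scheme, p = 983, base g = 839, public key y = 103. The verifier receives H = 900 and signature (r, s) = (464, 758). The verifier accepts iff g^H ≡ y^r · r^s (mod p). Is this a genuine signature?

Left side g^H mod p:
839^2 = 703921 ≡ 93
839^4 ≡ 93^2 = 8649 ≡ 785
839^8 ≡ 785^2 = 616225 ≡ 867
839^16 ≡ 867^2 = 751689 ≡ 677
839^32 ≡ 677^2 = 458329 ≡ 251
839^64 ≡ 251^2 = 63001 ≡ 89
839^128 ≡ 89^2 = 7921 ≡ 57
839^256 ≡ 57^2 = 3249 ≡ 300
839^512 ≡ 300^2 = 90000 ≡ 547
900 = 512 + 256 + 128 + 4, so 839^900 ≡ 547·300·57·785 ≡ 346 (mod 983)
Right side y^r · r^s mod p:
103^2 = 10609 ≡ 779
103^4 ≡ 779^2 = 606841 ≡ 330
103^8 ≡ 330^2 = 108900 ≡ 770
103^16 ≡ 770^2 = 592900 ≡ 151
103^32 ≡ 151^2 = 22801 ≡ 192
103^64 ≡ 192^2 = 36864 ≡ 493
103^128 ≡ 493^2 = 243049 ≡ 248
103^256 ≡ 248^2 = 61504 ≡ 558
464 = 256 + 128 + 64 + 16, so 103^464 ≡ 558·248·493·151 ≡ 38 (mod 983)
464^2 = 215296 ≡ 19
464^4 ≡ 19^2 = 361
464^8 ≡ 361^2 = 130321 ≡ 565
464^16 ≡ 565^2 = 319225 ≡ 733
464^32 ≡ 733^2 = 537289 ≡ 571
464^64 ≡ 571^2 = 326041 ≡ 668
464^128 ≡ 668^2 = 446224 ≡ 925
464^256 ≡ 925^2 = 855625 ≡ 415
464^512 ≡ 415^2 = 172225 ≡ 200
758 = 512 + 128 + 64 + 32 + 16 + 4 + 2, so 464^758 ≡ 200·925·668·571·733·361·19 ≡ 423 (mod 983)
38·423 = 16074 ≡ 346 (mod 983)
346 ≡ 346 (mod 983), so the signature is genuine.

genuine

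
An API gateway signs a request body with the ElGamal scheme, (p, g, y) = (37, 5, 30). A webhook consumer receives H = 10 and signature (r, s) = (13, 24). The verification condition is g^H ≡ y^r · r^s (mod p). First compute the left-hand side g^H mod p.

30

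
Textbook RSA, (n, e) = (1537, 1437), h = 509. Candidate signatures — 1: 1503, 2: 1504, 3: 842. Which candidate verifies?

2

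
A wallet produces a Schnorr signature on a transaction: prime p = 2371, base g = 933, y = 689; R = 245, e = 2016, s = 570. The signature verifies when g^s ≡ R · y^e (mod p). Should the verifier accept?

accept

g^s mod p:
933^570 mod 2371 = 2319
R · y^e mod p:
689^2016 mod 2371 = 1374
245·1374 = 336630 ≡ 2319 (mod 2371)
2319 ≡ 2319 (mod 2371); signature holds.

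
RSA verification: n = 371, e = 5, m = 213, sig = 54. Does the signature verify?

sig^2 ≡ 54^2 = 2916 ≡ 319
sig^4 ≡ 319^2 = 101761 ≡ 107
5 = 4 + 1, so sig^5 ≡ 107·54 ≡ 213 (mod 371)
sig^5 mod 371 = 213 matches m.

verifies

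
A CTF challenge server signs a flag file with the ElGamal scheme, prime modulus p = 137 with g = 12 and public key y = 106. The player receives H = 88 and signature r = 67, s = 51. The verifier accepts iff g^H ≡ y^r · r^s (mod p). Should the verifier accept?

accept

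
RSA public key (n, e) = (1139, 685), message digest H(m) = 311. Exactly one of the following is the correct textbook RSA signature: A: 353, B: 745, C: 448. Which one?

B

Candidate A: Squares mod 1139: 353^1≡353, 353^2≡458, 353^4≡188, 353^8≡35, 353^16≡86, 353^32≡562, 353^64≡341, 353^128≡103, 353^256≡358, 353^512≡596; 685 = 512 + 128 + 32 + 8 + 4 + 1, so 353^685 ≡ 596·103·562·35·188·353 ≡ 982 (mod 1139)
Candidate B: Squares mod 1139: 745^1≡745, 745^2≡332, 745^4≡880, 745^8≡1019, 745^16≡732, 745^32≡494, 745^64≡290, 745^128≡953, 745^256≡426, 745^512≡375; 685 = 512 + 128 + 32 + 8 + 4 + 1, so 745^685 ≡ 375·953·494·1019·880·745 ≡ 311 (mod 1139)
  → matches H(m) = 311
Candidate C: Squares mod 1139: 448^1≡448, 448^2≡240, 448^4≡650, 448^8≡1070, 448^16≡205, 448^32≡1021, 448^64≡256, 448^128≡613, 448^256≡1038, 448^512≡1089; 685 = 512 + 128 + 32 + 8 + 4 + 1, so 448^685 ≡ 1089·613·1021·1070·650·448 ≡ 503 (mod 1139)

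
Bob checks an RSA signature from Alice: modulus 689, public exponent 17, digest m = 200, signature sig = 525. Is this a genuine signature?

Squares mod 689: sig^1≡525, sig^2≡25, sig^4≡625, sig^8≡651, sig^16≡66
17 = 16 + 1, so sig^17 ≡ 66·525 ≡ 200 (mod 689)
Since 200 equals the digest 200, verification succeeds.

genuine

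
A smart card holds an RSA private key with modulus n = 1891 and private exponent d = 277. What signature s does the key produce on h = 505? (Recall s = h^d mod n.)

1312

Squares mod 1891: h^1≡505, h^2≡1631, h^4≡1415, h^8≡1547, h^16≡1094, h^32≡1724, h^64≡1415, h^128≡1547, h^256≡1094
277 = 256 + 16 + 4 + 1, so h^277 ≡ 1094·1094·1415·505 ≡ 1312 (mod 1891)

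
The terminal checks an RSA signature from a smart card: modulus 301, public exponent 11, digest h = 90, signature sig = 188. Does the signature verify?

verifies

sig^11 mod 301 = 90
Since 90 equals the digest 90, verification succeeds.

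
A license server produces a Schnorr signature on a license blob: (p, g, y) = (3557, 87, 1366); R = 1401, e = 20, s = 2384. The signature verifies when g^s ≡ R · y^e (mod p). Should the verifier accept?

g^s mod p:
87^2 = 7569 ≡ 455
87^4 ≡ 455^2 = 207025 ≡ 719
87^8 ≡ 719^2 = 516961 ≡ 1196
87^16 ≡ 1196^2 = 1430416 ≡ 502
87^32 ≡ 502^2 = 252004 ≡ 3014
87^64 ≡ 3014^2 = 9084196 ≡ 3175
87^128 ≡ 3175^2 = 10080625 ≡ 87
87^256 ≡ 87^2 = 7569 ≡ 455
87^512 ≡ 455^2 = 207025 ≡ 719
87^1024 ≡ 719^2 = 516961 ≡ 1196
87^2048 ≡ 1196^2 = 1430416 ≡ 502
2384 = 2048 + 256 + 64 + 16, so 87^2384 ≡ 502·455·3175·502 ≡ 949 (mod 3557)
R · y^e mod p:
1366^2 = 1865956 ≡ 2088
1366^4 ≡ 2088^2 = 4359744 ≡ 2419
1366^8 ≡ 2419^2 = 5851561 ≡ 296
1366^16 ≡ 296^2 = 87616 ≡ 2248
20 = 16 + 4, so 1366^20 ≡ 2248·2419 ≡ 2816 (mod 3557)
1401·2816 = 3945216 ≡ 503 (mod 3557)
949 ≠ 503; the check fails.

reject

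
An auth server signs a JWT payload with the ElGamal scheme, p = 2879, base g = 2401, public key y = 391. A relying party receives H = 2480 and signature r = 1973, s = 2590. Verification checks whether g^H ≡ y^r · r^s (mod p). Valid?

yes

Left side g^H mod p:
2401^2 = 5764801 ≡ 1043
2401^4 ≡ 1043^2 = 1087849 ≡ 2466
2401^8 ≡ 2466^2 = 6081156 ≡ 708
2401^16 ≡ 708^2 = 501264 ≡ 318
2401^32 ≡ 318^2 = 101124 ≡ 359
2401^64 ≡ 359^2 = 128881 ≡ 2205
2401^128 ≡ 2205^2 = 4862025 ≡ 2273
2401^256 ≡ 2273^2 = 5166529 ≡ 1603
2401^512 ≡ 1603^2 = 2569609 ≡ 1541
2401^1024 ≡ 1541^2 = 2374681 ≡ 2385
2401^2048 ≡ 2385^2 = 5688225 ≡ 2200
2480 = 2048 + 256 + 128 + 32 + 16, so 2401^2480 ≡ 2200·1603·2273·359·318 ≡ 2777 (mod 2879)
Right side y^r · r^s mod p:
391^2 = 152881 ≡ 294
391^4 ≡ 294^2 = 86436 ≡ 66
391^8 ≡ 66^2 = 4356 ≡ 1477
391^16 ≡ 1477^2 = 2181529 ≡ 2126
391^32 ≡ 2126^2 = 4519876 ≡ 2725
391^64 ≡ 2725^2 = 7425625 ≡ 684
391^128 ≡ 684^2 = 467856 ≡ 1458
391^256 ≡ 1458^2 = 2125764 ≡ 1062
391^512 ≡ 1062^2 = 1127844 ≡ 2155
391^1024 ≡ 2155^2 = 4644025 ≡ 198
1973 = 1024 + 512 + 256 + 128 + 32 + 16 + 4 + 1, so 391^1973 ≡ 198·2155·1062·1458·2725·2126·66·391 ≡ 500 (mod 2879)
1973^2 = 3892729 ≡ 321
1973^4 ≡ 321^2 = 103041 ≡ 2276
1973^8 ≡ 2276^2 = 5180176 ≡ 855
1973^16 ≡ 855^2 = 731025 ≡ 2638
1973^32 ≡ 2638^2 = 6959044 ≡ 501
1973^64 ≡ 501^2 = 251001 ≡ 528
1973^128 ≡ 528^2 = 278784 ≡ 2400
1973^256 ≡ 2400^2 = 5760000 ≡ 2000
1973^512 ≡ 2000^2 = 4000000 ≡ 1069
1973^1024 ≡ 1069^2 = 1142761 ≡ 2677
1973^2048 ≡ 2677^2 = 7166329 ≡ 498
2590 = 2048 + 512 + 16 + 8 + 4 + 2, so 1973^2590 ≡ 498·1069·2638·855·2276·321 ≡ 1946 (mod 2879)
500·1946 = 973000 ≡ 2777 (mod 2879)
2777 ≡ 2777 (mod 2879), so the signature is genuine.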